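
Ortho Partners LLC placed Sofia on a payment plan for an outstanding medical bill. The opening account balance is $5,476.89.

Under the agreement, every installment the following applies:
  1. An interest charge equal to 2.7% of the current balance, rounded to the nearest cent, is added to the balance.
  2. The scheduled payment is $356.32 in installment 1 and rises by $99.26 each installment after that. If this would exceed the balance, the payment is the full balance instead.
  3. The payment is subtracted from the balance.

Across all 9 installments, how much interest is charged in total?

Installment 1: $5,476.89 +$147.88 interest = $5,624.77; pay $356.32 → $5,268.45
Installment 2: $5,268.45 +$142.25 interest = $5,410.70; pay $455.58 → $4,955.12
Installment 3: $4,955.12 +$133.79 interest = $5,088.91; pay $554.84 → $4,534.07
Installment 4: $4,534.07 +$122.42 interest = $4,656.49; pay $654.10 → $4,002.39
Installment 5: $4,002.39 +$108.06 interest = $4,110.45; pay $753.36 → $3,357.09
Installment 6: $3,357.09 +$90.64 interest = $3,447.73; pay $852.62 → $2,595.11
Installment 7: $2,595.11 +$70.07 interest = $2,665.18; pay $951.88 → $1,713.30
Installment 8: $1,713.30 +$46.26 interest = $1,759.56; pay $1,051.14 → $708.42
Installment 9: $708.42 +$19.13 interest = $727.55; pay $727.55 → $0.00
Total interest: $147.88 + $142.25 + $133.79 + $122.42 + $108.06 + $90.64 + $70.07 + $46.26 + $19.13 = $880.50

$880.50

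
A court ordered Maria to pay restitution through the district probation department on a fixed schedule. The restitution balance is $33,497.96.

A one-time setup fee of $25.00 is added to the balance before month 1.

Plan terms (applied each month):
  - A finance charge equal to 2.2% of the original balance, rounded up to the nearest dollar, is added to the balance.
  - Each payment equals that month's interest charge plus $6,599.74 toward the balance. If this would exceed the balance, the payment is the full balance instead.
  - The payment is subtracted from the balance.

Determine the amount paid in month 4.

$7,336.74

Month 1: opening $33,522.96; interest $737.00 → $34,259.96; payment $7,336.74; balance $26,923.22
Month 2: opening $26,923.22; interest $737.00 → $27,660.22; payment $7,336.74; balance $20,323.48
Month 3: opening $20,323.48; interest $737.00 → $21,060.48; payment $7,336.74; balance $13,723.74
Month 4: opening $13,723.74; interest $737.00 → $14,460.74; payment $7,336.74; balance $7,124.00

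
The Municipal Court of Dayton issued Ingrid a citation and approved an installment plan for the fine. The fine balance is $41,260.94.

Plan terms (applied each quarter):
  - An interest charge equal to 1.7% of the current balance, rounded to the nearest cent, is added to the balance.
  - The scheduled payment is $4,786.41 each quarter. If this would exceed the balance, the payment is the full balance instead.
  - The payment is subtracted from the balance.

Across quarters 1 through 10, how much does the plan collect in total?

$45,004.34

Quarter 1: opening $41,260.94; interest $701.44 → $41,962.38; payment $4,786.41; balance $37,175.97
Quarter 2: opening $37,175.97; interest $631.99 → $37,807.96; payment $4,786.41; balance $33,021.55
Quarter 3: opening $33,021.55; interest $561.37 → $33,582.92; payment $4,786.41; balance $28,796.51
Quarter 4: opening $28,796.51; interest $489.54 → $29,286.05; payment $4,786.41; balance $24,499.64
Quarter 5: opening $24,499.64; interest $416.49 → $24,916.13; payment $4,786.41; balance $20,129.72
Quarter 6: opening $20,129.72; interest $342.21 → $20,471.93; payment $4,786.41; balance $15,685.52
Quarter 7: opening $15,685.52; interest $266.65 → $15,952.17; payment $4,786.41; balance $11,165.76
Quarter 8: opening $11,165.76; interest $189.82 → $11,355.58; payment $4,786.41; balance $6,569.17
Quarter 9: opening $6,569.17; interest $111.68 → $6,680.85; payment $4,786.41; balance $1,894.44
Quarter 10: opening $1,894.44; interest $32.21 → $1,926.65; payment $1,926.65; balance $0.00
Total paid: $45,004.34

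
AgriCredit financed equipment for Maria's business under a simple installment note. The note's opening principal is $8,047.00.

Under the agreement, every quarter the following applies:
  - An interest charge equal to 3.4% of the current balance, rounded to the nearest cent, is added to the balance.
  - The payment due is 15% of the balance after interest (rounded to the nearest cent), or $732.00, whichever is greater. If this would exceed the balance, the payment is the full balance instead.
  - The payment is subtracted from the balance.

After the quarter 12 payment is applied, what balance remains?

$0.00

Quarter 1: opening $8,047.00; interest $273.60 → $8,320.60; payment $1,248.09; balance $7,072.51
Quarter 2: opening $7,072.51; interest $240.47 → $7,312.98; payment $1,096.95; balance $6,216.03
Quarter 3: opening $6,216.03; interest $211.35 → $6,427.38; payment $964.11; balance $5,463.27
Quarter 4: opening $5,463.27; interest $185.75 → $5,649.02; payment $847.35; balance $4,801.67
Quarter 5: opening $4,801.67; interest $163.26 → $4,964.93; payment $744.74; balance $4,220.19
Quarter 6: opening $4,220.19; interest $143.49 → $4,363.68; payment $732.00; balance $3,631.68
Quarter 7: opening $3,631.68; interest $123.48 → $3,755.16; payment $732.00; balance $3,023.16
Quarter 8: opening $3,023.16; interest $102.79 → $3,125.95; payment $732.00; balance $2,393.95
Quarter 9: opening $2,393.95; interest $81.39 → $2,475.34; payment $732.00; balance $1,743.34
Quarter 10: opening $1,743.34; interest $59.27 → $1,802.61; payment $732.00; balance $1,070.61
Quarter 11: opening $1,070.61; interest $36.40 → $1,107.01; payment $732.00; balance $375.01
Quarter 12: opening $375.01; interest $12.75 → $387.76; payment $387.76; balance $0.00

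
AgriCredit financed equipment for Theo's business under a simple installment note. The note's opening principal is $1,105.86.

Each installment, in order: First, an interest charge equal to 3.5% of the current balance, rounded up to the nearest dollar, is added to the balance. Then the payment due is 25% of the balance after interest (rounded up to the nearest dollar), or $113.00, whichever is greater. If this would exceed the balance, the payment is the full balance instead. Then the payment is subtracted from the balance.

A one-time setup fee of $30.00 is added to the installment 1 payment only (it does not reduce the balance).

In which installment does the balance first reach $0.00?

Installment 1: opening $1,105.86; interest $39.00 → $1,144.86; payment $287.00 (+ $30.00 fee); balance $857.86
Installment 2: opening $857.86; interest $31.00 → $888.86; payment $223.00; balance $665.86
Installment 3: opening $665.86; interest $24.00 → $689.86; payment $173.00; balance $516.86
Installment 4: opening $516.86; interest $19.00 → $535.86; payment $134.00; balance $401.86
Installment 5: opening $401.86; interest $15.00 → $416.86; payment $113.00; balance $303.86
Installment 6: opening $303.86; interest $11.00 → $314.86; payment $113.00; balance $201.86
Installment 7: opening $201.86; interest $8.00 → $209.86; payment $113.00; balance $96.86
Installment 8: opening $96.86; interest $4.00 → $100.86; payment $100.86; balance $0.00
Balance reaches $0.00 in installment 8.

8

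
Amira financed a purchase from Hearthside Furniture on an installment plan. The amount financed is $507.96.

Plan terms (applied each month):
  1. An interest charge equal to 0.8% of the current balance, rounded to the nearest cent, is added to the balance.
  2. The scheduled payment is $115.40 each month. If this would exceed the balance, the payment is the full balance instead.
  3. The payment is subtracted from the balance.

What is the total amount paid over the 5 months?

Month 1: opening $507.96; interest $4.06 → $512.02; payment $115.40; balance $396.62
Month 2: opening $396.62; interest $3.17 → $399.79; payment $115.40; balance $284.39
Month 3: opening $284.39; interest $2.28 → $286.67; payment $115.40; balance $171.27
Month 4: opening $171.27; interest $1.37 → $172.64; payment $115.40; balance $57.24
Month 5: opening $57.24; interest $0.46 → $57.70; payment $57.70; balance $0.00
Total paid: $519.30

$519.30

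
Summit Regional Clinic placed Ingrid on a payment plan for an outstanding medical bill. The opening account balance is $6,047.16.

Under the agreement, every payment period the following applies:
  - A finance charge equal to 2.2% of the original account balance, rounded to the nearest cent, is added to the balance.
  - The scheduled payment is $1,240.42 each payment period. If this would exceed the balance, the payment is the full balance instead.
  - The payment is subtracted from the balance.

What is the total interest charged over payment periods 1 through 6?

Payment period 1: opening $6,047.16; interest $133.04 → $6,180.20; payment $1,240.42; balance $4,939.78
Payment period 2: opening $4,939.78; interest $133.04 → $5,072.82; payment $1,240.42; balance $3,832.40
Payment period 3: opening $3,832.40; interest $133.04 → $3,965.44; payment $1,240.42; balance $2,725.02
Payment period 4: opening $2,725.02; interest $133.04 → $2,858.06; payment $1,240.42; balance $1,617.64
Payment period 5: opening $1,617.64; interest $133.04 → $1,750.68; payment $1,240.42; balance $510.26
Payment period 6: opening $510.26; interest $133.04 → $643.30; payment $643.30; balance $0.00
Total interest: $133.04 + $133.04 + $133.04 + $133.04 + $133.04 + $133.04 = $798.24

$798.24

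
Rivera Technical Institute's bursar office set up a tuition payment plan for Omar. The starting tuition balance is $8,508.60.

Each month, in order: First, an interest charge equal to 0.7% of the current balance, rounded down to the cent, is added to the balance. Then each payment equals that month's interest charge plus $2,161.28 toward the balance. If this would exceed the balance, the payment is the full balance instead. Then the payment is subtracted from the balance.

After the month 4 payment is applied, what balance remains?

$0.00

# | Opening | Interest | Payment | End bal
1 | $8,508.60 | $59.56 | $2,220.84 | $6,347.32
2 | $6,347.32 | $44.43 | $2,205.71 | $4,186.04
3 | $4,186.04 | $29.30 | $2,190.58 | $2,024.76
4 | $2,024.76 | $14.17 | $2,038.93 | $0.00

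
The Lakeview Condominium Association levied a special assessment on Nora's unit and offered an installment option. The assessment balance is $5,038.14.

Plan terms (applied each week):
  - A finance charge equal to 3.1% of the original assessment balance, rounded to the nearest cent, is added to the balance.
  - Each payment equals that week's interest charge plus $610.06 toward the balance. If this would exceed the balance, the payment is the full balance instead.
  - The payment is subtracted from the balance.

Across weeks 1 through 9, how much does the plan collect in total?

Week 1: opening $5,038.14; interest $156.18 → $5,194.32; payment $766.24; balance $4,428.08
Week 2: opening $4,428.08; interest $156.18 → $4,584.26; payment $766.24; balance $3,818.02
Week 3: opening $3,818.02; interest $156.18 → $3,974.20; payment $766.24; balance $3,207.96
Week 4: opening $3,207.96; interest $156.18 → $3,364.14; payment $766.24; balance $2,597.90
Week 5: opening $2,597.90; interest $156.18 → $2,754.08; payment $766.24; balance $1,987.84
Week 6: opening $1,987.84; interest $156.18 → $2,144.02; payment $766.24; balance $1,377.78
Week 7: opening $1,377.78; interest $156.18 → $1,533.96; payment $766.24; balance $767.72
Week 8: opening $767.72; interest $156.18 → $923.90; payment $766.24; balance $157.66
Week 9: opening $157.66; interest $156.18 → $313.84; payment $313.84; balance $0.00
Total paid: $6,443.76

$6,443.76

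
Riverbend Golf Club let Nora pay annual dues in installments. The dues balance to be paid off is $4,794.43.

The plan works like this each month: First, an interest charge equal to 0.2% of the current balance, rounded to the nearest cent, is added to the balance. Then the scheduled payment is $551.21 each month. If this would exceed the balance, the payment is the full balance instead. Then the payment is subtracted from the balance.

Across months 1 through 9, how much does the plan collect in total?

$4,841.55

Month 1: opening $4,794.43; interest $9.59 → $4,804.02; payment $551.21; balance $4,252.81
Month 2: opening $4,252.81; interest $8.51 → $4,261.32; payment $551.21; balance $3,710.11
Month 3: opening $3,710.11; interest $7.42 → $3,717.53; payment $551.21; balance $3,166.32
Month 4: opening $3,166.32; interest $6.33 → $3,172.65; payment $551.21; balance $2,621.44
Month 5: opening $2,621.44; interest $5.24 → $2,626.68; payment $551.21; balance $2,075.47
Month 6: opening $2,075.47; interest $4.15 → $2,079.62; payment $551.21; balance $1,528.41
Month 7: opening $1,528.41; interest $3.06 → $1,531.47; payment $551.21; balance $980.26
Month 8: opening $980.26; interest $1.96 → $982.22; payment $551.21; balance $431.01
Month 9: opening $431.01; interest $0.86 → $431.87; payment $431.87; balance $0.00
Total paid: $4,841.55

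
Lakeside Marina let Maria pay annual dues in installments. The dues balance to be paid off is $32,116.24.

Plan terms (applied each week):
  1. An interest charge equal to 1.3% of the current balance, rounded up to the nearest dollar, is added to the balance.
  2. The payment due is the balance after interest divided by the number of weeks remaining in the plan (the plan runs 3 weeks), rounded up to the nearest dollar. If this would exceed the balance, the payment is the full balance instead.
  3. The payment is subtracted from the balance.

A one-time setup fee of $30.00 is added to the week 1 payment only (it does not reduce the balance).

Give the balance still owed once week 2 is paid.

# | Opening | Interest | Payment | Fee | End bal
1 | $32,116.24 | $418.00 | $10,845.00 | $30.00 | $21,689.24
2 | $21,689.24 | $282.00 | $10,986.00 | — | $10,985.24

$10,985.24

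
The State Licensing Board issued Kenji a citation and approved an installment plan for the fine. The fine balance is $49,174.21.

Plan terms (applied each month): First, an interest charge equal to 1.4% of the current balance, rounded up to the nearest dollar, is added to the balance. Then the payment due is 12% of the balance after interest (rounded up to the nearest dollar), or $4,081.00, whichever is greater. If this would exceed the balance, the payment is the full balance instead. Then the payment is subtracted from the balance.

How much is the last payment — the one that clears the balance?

$564.21

Month 1: opening $49,174.21; interest $689.00 → $49,863.21; payment $5,984.00; balance $43,879.21
Month 2: opening $43,879.21; interest $615.00 → $44,494.21; payment $5,340.00; balance $39,154.21
Month 3: opening $39,154.21; interest $549.00 → $39,703.21; payment $4,765.00; balance $34,938.21
Month 4: opening $34,938.21; interest $490.00 → $35,428.21; payment $4,252.00; balance $31,176.21
Month 5: opening $31,176.21; interest $437.00 → $31,613.21; payment $4,081.00; balance $27,532.21
Month 6: opening $27,532.21; interest $386.00 → $27,918.21; payment $4,081.00; balance $23,837.21
Month 7: opening $23,837.21; interest $334.00 → $24,171.21; payment $4,081.00; balance $20,090.21
Month 8: opening $20,090.21; interest $282.00 → $20,372.21; payment $4,081.00; balance $16,291.21
Month 9: opening $16,291.21; interest $229.00 → $16,520.21; payment $4,081.00; balance $12,439.21
Month 10: opening $12,439.21; interest $175.00 → $12,614.21; payment $4,081.00; balance $8,533.21
Month 11: opening $8,533.21; interest $120.00 → $8,653.21; payment $4,081.00; balance $4,572.21
Month 12: opening $4,572.21; interest $65.00 → $4,637.21; payment $4,081.00; balance $556.21
Month 13: opening $556.21; interest $8.00 → $564.21; payment $564.21; balance $0.00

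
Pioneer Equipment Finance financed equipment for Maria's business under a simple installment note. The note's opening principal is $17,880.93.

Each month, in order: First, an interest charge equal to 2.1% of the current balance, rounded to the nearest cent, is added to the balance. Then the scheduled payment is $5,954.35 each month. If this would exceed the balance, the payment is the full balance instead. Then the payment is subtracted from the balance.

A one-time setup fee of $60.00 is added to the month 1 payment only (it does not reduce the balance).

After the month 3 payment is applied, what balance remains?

# | Opening | Interest | Payment | Fee | End bal
1 | $17,880.93 | $375.50 | $5,954.35 | $60.00 | $12,302.08
2 | $12,302.08 | $258.34 | $5,954.35 | — | $6,606.07
3 | $6,606.07 | $138.73 | $5,954.35 | — | $790.45

$790.45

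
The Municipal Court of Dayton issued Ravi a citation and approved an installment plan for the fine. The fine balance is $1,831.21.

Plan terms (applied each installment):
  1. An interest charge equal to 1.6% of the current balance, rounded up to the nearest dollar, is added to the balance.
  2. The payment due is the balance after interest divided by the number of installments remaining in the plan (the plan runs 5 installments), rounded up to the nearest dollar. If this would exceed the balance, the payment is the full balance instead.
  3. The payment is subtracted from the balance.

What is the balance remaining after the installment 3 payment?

# | Opening | Interest | Payment | End bal
1 | $1,831.21 | $30.00 | $373.00 | $1,488.21
2 | $1,488.21 | $24.00 | $379.00 | $1,133.21
3 | $1,133.21 | $19.00 | $385.00 | $767.21

$767.21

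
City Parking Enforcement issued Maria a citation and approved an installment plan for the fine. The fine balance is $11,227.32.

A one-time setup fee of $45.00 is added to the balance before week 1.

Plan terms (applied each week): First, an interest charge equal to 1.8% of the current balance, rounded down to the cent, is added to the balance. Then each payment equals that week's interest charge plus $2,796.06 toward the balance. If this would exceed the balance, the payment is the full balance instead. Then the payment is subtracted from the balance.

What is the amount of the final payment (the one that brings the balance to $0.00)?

$89.66

# | Opening | Interest | Payment | End bal
1 | $11,272.32 | $202.90 | $2,998.96 | $8,476.26
2 | $8,476.26 | $152.57 | $2,948.63 | $5,680.20
3 | $5,680.20 | $102.24 | $2,898.30 | $2,884.14
4 | $2,884.14 | $51.91 | $2,847.97 | $88.08
5 | $88.08 | $1.58 | $89.66 | $0.00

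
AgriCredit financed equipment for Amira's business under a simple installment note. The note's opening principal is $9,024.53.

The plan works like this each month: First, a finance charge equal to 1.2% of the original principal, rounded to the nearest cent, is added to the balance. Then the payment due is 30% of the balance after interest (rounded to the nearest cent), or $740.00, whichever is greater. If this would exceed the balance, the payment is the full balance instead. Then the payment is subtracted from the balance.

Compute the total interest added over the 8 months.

Month 1: opening $9,024.53; interest $108.29 → $9,132.82; payment $2,739.85; balance $6,392.97
Month 2: opening $6,392.97; interest $108.29 → $6,501.26; payment $1,950.38; balance $4,550.88
Month 3: opening $4,550.88; interest $108.29 → $4,659.17; payment $1,397.75; balance $3,261.42
Month 4: opening $3,261.42; interest $108.29 → $3,369.71; payment $1,010.91; balance $2,358.80
Month 5: opening $2,358.80; interest $108.29 → $2,467.09; payment $740.13; balance $1,726.96
Month 6: opening $1,726.96; interest $108.29 → $1,835.25; payment $740.00; balance $1,095.25
Month 7: opening $1,095.25; interest $108.29 → $1,203.54; payment $740.00; balance $463.54
Month 8: opening $463.54; interest $108.29 → $571.83; payment $571.83; balance $0.00
Total interest: $108.29 + $108.29 + $108.29 + $108.29 + $108.29 + $108.29 + $108.29 + $108.29 = $866.32

$866.32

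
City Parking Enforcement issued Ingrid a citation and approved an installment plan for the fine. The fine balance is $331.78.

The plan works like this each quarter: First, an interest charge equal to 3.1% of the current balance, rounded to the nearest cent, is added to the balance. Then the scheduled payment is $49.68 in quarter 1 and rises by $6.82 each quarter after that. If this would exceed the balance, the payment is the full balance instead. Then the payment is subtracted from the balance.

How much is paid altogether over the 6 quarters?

$370.07

Quarter 1: opening $331.78; interest $10.29 → $342.07; payment $49.68; balance $292.39
Quarter 2: opening $292.39; interest $9.06 → $301.45; payment $56.50; balance $244.95
Quarter 3: opening $244.95; interest $7.59 → $252.54; payment $63.32; balance $189.22
Quarter 4: opening $189.22; interest $5.87 → $195.09; payment $70.14; balance $124.95
Quarter 5: opening $124.95; interest $3.87 → $128.82; payment $76.96; balance $51.86
Quarter 6: opening $51.86; interest $1.61 → $53.47; payment $53.47; balance $0.00
Total paid: $370.07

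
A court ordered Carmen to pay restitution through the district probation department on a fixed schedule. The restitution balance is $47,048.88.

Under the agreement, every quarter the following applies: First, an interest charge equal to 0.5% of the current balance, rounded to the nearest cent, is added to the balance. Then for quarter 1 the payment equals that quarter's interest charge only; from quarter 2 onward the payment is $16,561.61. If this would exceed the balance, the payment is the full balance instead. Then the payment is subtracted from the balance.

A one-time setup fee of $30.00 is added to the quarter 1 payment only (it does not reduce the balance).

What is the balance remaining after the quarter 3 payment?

$14,314.51

# | Opening | Interest | Payment | Fee | End bal
1 | $47,048.88 | $235.24 | $235.24 | $30.00 | $47,048.88
2 | $47,048.88 | $235.24 | $16,561.61 | — | $30,722.51
3 | $30,722.51 | $153.61 | $16,561.61 | — | $14,314.51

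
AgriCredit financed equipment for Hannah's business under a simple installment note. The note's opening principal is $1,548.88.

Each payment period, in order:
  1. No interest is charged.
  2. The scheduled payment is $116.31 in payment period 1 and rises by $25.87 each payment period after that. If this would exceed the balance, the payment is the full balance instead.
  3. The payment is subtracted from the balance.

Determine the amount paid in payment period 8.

$191.44

Payment period 1: opening $1,548.88; payment $116.31; balance $1,432.57
Payment period 2: opening $1,432.57; payment $142.18; balance $1,290.39
Payment period 3: opening $1,290.39; payment $168.05; balance $1,122.34
Payment period 4: opening $1,122.34; payment $193.92; balance $928.42
Payment period 5: opening $928.42; payment $219.79; balance $708.63
Payment period 6: opening $708.63; payment $245.66; balance $462.97
Payment period 7: opening $462.97; payment $271.53; balance $191.44
Payment period 8: opening $191.44; payment $191.44; balance $0.00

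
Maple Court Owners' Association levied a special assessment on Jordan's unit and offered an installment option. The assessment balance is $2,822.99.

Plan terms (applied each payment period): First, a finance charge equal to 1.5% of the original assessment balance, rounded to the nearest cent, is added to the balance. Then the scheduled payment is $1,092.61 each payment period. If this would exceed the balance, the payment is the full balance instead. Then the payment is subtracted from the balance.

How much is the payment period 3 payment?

$764.79

Payment period 1: $2,822.99 +$42.34 interest = $2,865.33; pay $1,092.61 → $1,772.72
Payment period 2: $1,772.72 +$42.34 interest = $1,815.06; pay $1,092.61 → $722.45
Payment period 3: $722.45 +$42.34 interest = $764.79; pay $764.79 → $0.00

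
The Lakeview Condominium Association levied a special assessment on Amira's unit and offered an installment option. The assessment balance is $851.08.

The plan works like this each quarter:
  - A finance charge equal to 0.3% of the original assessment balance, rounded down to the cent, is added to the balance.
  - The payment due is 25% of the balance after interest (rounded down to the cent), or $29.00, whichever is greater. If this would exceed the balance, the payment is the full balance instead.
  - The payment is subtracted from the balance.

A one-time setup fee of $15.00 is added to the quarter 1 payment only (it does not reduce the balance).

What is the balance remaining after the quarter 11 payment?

$12.75

Quarter 1: opening $851.08; interest $2.55 → $853.63; payment $213.40 (+ $15.00 fee); balance $640.23
Quarter 2: opening $640.23; interest $2.55 → $642.78; payment $160.69; balance $482.09
Quarter 3: opening $482.09; interest $2.55 → $484.64; payment $121.16; balance $363.48
Quarter 4: opening $363.48; interest $2.55 → $366.03; payment $91.50; balance $274.53
Quarter 5: opening $274.53; interest $2.55 → $277.08; payment $69.27; balance $207.81
Quarter 6: opening $207.81; interest $2.55 → $210.36; payment $52.59; balance $157.77
Quarter 7: opening $157.77; interest $2.55 → $160.32; payment $40.08; balance $120.24
Quarter 8: opening $120.24; interest $2.55 → $122.79; payment $30.69; balance $92.10
Quarter 9: opening $92.10; interest $2.55 → $94.65; payment $29.00; balance $65.65
Quarter 10: opening $65.65; interest $2.55 → $68.20; payment $29.00; balance $39.20
Quarter 11: opening $39.20; interest $2.55 → $41.75; payment $29.00; balance $12.75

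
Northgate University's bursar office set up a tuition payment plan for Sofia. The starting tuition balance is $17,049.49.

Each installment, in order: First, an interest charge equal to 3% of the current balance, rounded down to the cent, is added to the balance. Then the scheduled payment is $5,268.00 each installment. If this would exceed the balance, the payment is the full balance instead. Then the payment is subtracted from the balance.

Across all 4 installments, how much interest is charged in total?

# | Opening | Interest | Payment | End bal
1 | $17,049.49 | $511.48 | $5,268.00 | $12,292.97
2 | $12,292.97 | $368.78 | $5,268.00 | $7,393.75
3 | $7,393.75 | $221.81 | $5,268.00 | $2,347.56
4 | $2,347.56 | $70.42 | $2,417.98 | $0.00
Total interest: $511.48 + $368.78 + $221.81 + $70.42 = $1,172.49

$1,172.49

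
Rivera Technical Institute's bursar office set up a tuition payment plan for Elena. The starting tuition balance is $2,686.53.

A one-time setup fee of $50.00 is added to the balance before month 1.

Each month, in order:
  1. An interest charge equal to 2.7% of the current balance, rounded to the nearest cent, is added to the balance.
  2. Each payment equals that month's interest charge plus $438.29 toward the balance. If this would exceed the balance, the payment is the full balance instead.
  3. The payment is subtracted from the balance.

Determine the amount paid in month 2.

$500.34

# | Opening | Interest | Payment | End bal
1 | $2,736.53 | $73.89 | $512.18 | $2,298.24
2 | $2,298.24 | $62.05 | $500.34 | $1,859.95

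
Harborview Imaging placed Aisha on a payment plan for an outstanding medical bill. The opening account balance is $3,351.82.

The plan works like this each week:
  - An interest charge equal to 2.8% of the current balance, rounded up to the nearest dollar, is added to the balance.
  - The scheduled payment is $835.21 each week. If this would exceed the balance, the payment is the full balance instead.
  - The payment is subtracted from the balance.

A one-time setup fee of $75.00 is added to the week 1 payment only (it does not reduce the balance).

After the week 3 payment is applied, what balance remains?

Week 1: $3,351.82 +$94.00 interest = $3,445.82; pay $835.21 (+ $75.00 fee) → $2,610.61
Week 2: $2,610.61 +$74.00 interest = $2,684.61; pay $835.21 → $1,849.40
Week 3: $1,849.40 +$52.00 interest = $1,901.40; pay $835.21 → $1,066.19

$1,066.19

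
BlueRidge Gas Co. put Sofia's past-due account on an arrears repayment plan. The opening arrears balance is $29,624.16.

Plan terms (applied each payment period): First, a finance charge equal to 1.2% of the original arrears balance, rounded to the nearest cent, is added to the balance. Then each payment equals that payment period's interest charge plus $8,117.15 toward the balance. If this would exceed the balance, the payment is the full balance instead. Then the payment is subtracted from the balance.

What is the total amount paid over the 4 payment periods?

Payment period 1: $29,624.16 +$355.49 interest = $29,979.65; pay $8,472.64 → $21,507.01
Payment period 2: $21,507.01 +$355.49 interest = $21,862.50; pay $8,472.64 → $13,389.86
Payment period 3: $13,389.86 +$355.49 interest = $13,745.35; pay $8,472.64 → $5,272.71
Payment period 4: $5,272.71 +$355.49 interest = $5,628.20; pay $5,628.20 → $0.00
Total paid: $31,046.12

$31,046.12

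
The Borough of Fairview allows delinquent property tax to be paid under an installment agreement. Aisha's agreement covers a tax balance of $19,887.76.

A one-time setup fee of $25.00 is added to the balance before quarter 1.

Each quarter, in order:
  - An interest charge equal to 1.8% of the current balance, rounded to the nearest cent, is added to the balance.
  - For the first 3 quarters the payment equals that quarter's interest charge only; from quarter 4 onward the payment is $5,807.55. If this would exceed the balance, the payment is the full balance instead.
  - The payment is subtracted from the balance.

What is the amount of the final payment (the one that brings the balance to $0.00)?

$3,328.24

Quarter 1: opening $19,912.76; interest $358.43 → $20,271.19; payment $358.43; balance $19,912.76
Quarter 2: opening $19,912.76; interest $358.43 → $20,271.19; payment $358.43; balance $19,912.76
Quarter 3: opening $19,912.76; interest $358.43 → $20,271.19; payment $358.43; balance $19,912.76
Quarter 4: opening $19,912.76; interest $358.43 → $20,271.19; payment $5,807.55; balance $14,463.64
Quarter 5: opening $14,463.64; interest $260.35 → $14,723.99; payment $5,807.55; balance $8,916.44
Quarter 6: opening $8,916.44; interest $160.50 → $9,076.94; payment $5,807.55; balance $3,269.39
Quarter 7: opening $3,269.39; interest $58.85 → $3,328.24; payment $3,328.24; balance $0.00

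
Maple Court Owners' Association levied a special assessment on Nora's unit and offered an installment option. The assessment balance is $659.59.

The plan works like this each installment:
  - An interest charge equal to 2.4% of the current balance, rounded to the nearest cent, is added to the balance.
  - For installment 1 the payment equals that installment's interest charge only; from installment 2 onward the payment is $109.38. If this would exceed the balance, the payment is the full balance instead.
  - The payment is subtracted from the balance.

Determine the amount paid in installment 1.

Installment 1: $659.59 +$15.83 interest = $675.42; pay $15.83 → $659.59

$15.83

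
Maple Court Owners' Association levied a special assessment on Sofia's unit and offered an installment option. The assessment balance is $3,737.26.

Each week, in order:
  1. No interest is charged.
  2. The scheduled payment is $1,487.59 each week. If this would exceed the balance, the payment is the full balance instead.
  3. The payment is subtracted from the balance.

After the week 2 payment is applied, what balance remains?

$762.08

Week 1: $3,737.26 − $1,487.59 → $2,249.67
Week 2: $2,249.67 − $1,487.59 → $762.08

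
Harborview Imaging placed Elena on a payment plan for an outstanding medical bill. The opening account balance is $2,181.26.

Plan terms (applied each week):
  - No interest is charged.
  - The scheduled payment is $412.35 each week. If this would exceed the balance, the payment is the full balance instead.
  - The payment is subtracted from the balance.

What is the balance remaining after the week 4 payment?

Week 1: $2,181.26 − $412.35 → $1,768.91
Week 2: $1,768.91 − $412.35 → $1,356.56
Week 3: $1,356.56 − $412.35 → $944.21
Week 4: $944.21 − $412.35 → $531.86

$531.86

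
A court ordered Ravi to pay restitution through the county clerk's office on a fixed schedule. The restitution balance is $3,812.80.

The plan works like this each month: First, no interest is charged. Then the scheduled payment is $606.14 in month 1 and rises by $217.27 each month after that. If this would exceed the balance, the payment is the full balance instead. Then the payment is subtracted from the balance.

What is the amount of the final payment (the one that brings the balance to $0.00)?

$84.62

Month 1: $3,812.80 − $606.14 → $3,206.66
Month 2: $3,206.66 − $823.41 → $2,383.25
Month 3: $2,383.25 − $1,040.68 → $1,342.57
Month 4: $1,342.57 − $1,257.95 → $84.62
Month 5: $84.62 − $84.62 → $0.00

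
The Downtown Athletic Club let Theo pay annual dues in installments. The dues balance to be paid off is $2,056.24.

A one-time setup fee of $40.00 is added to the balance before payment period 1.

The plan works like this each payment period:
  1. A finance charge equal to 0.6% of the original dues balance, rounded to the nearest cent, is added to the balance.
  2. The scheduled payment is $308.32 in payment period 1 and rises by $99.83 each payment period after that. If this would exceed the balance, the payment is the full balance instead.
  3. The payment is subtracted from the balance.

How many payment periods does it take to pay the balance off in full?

Payment period 1: opening $2,096.24; interest $12.34 → $2,108.58; payment $308.32; balance $1,800.26
Payment period 2: opening $1,800.26; interest $12.34 → $1,812.60; payment $408.15; balance $1,404.45
Payment period 3: opening $1,404.45; interest $12.34 → $1,416.79; payment $507.98; balance $908.81
Payment period 4: opening $908.81; interest $12.34 → $921.15; payment $607.81; balance $313.34
Payment period 5: opening $313.34; interest $12.34 → $325.68; payment $325.68; balance $0.00
Balance reaches $0.00 in payment period 5.

5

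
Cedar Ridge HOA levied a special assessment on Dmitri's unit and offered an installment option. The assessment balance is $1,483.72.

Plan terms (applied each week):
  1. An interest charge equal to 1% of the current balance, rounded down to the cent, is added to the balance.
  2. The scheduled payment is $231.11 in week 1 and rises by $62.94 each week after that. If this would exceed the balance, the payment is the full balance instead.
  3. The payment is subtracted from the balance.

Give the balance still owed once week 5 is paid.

# | Opening | Interest | Payment | End bal
1 | $1,483.72 | $14.83 | $231.11 | $1,267.44
2 | $1,267.44 | $12.67 | $294.05 | $986.06
3 | $986.06 | $9.86 | $356.99 | $638.93
4 | $638.93 | $6.38 | $419.93 | $225.38
5 | $225.38 | $2.25 | $227.63 | $0.00

$0.00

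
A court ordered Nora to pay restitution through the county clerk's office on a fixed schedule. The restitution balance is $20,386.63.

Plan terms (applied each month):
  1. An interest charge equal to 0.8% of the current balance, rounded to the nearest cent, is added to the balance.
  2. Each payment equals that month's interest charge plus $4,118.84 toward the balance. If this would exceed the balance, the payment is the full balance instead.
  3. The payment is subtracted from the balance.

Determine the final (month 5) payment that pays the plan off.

Month 1: $20,386.63 +$163.09 interest = $20,549.72; pay $4,281.93 → $16,267.79
Month 2: $16,267.79 +$130.14 interest = $16,397.93; pay $4,248.98 → $12,148.95
Month 3: $12,148.95 +$97.19 interest = $12,246.14; pay $4,216.03 → $8,030.11
Month 4: $8,030.11 +$64.24 interest = $8,094.35; pay $4,183.08 → $3,911.27
Month 5: $3,911.27 +$31.29 interest = $3,942.56; pay $3,942.56 → $0.00

$3,942.56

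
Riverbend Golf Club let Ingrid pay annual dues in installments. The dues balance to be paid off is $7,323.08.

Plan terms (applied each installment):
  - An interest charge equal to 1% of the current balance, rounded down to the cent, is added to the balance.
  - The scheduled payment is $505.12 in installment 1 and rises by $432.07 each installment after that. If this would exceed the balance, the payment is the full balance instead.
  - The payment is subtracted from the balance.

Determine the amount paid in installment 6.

Installment 1: opening $7,323.08; interest $73.23 → $7,396.31; payment $505.12; balance $6,891.19
Installment 2: opening $6,891.19; interest $68.91 → $6,960.10; payment $937.19; balance $6,022.91
Installment 3: opening $6,022.91; interest $60.22 → $6,083.13; payment $1,369.26; balance $4,713.87
Installment 4: opening $4,713.87; interest $47.13 → $4,761.00; payment $1,801.33; balance $2,959.67
Installment 5: opening $2,959.67; interest $29.59 → $2,989.26; payment $2,233.40; balance $755.86
Installment 6: opening $755.86; interest $7.55 → $763.41; payment $763.41; balance $0.00

$763.41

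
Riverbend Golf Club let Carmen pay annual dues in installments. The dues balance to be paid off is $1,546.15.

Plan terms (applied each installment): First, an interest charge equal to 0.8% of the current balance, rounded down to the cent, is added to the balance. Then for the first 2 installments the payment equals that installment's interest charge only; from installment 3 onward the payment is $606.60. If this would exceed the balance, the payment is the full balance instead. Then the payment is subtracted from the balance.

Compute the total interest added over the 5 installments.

$47.51

Installment 1: opening $1,546.15; interest $12.36 → $1,558.51; payment $12.36; balance $1,546.15
Installment 2: opening $1,546.15; interest $12.36 → $1,558.51; payment $12.36; balance $1,546.15
Installment 3: opening $1,546.15; interest $12.36 → $1,558.51; payment $606.60; balance $951.91
Installment 4: opening $951.91; interest $7.61 → $959.52; payment $606.60; balance $352.92
Installment 5: opening $352.92; interest $2.82 → $355.74; payment $355.74; balance $0.00
Total interest: $12.36 + $12.36 + $12.36 + $7.61 + $2.82 = $47.51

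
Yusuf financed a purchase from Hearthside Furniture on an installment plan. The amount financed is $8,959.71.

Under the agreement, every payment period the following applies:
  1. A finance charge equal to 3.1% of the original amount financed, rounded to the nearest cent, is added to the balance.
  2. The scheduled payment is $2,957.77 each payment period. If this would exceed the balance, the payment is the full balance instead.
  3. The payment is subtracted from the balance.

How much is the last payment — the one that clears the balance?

$1,197.40

Payment period 1: $8,959.71 +$277.75 interest = $9,237.46; pay $2,957.77 → $6,279.69
Payment period 2: $6,279.69 +$277.75 interest = $6,557.44; pay $2,957.77 → $3,599.67
Payment period 3: $3,599.67 +$277.75 interest = $3,877.42; pay $2,957.77 → $919.65
Payment period 4: $919.65 +$277.75 interest = $1,197.40; pay $1,197.40 → $0.00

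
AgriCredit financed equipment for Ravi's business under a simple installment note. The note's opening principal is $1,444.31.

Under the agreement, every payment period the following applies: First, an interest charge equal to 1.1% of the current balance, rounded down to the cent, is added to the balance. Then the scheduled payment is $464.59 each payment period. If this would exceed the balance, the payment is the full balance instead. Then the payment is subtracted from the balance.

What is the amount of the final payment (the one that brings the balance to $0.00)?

$84.24

Payment period 1: $1,444.31 +$15.88 interest = $1,460.19; pay $464.59 → $995.60
Payment period 2: $995.60 +$10.95 interest = $1,006.55; pay $464.59 → $541.96
Payment period 3: $541.96 +$5.96 interest = $547.92; pay $464.59 → $83.33
Payment period 4: $83.33 +$0.91 interest = $84.24; pay $84.24 → $0.00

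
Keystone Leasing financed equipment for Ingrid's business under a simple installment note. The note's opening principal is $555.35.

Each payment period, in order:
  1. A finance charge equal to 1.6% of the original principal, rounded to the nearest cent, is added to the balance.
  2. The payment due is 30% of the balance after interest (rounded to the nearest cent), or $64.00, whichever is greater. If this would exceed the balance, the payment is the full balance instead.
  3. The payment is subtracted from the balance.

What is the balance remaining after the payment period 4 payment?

Payment period 1: opening $555.35; interest $8.89 → $564.24; payment $169.27; balance $394.97
Payment period 2: opening $394.97; interest $8.89 → $403.86; payment $121.16; balance $282.70
Payment period 3: opening $282.70; interest $8.89 → $291.59; payment $87.48; balance $204.11
Payment period 4: opening $204.11; interest $8.89 → $213.00; payment $64.00; balance $149.00

$149.00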